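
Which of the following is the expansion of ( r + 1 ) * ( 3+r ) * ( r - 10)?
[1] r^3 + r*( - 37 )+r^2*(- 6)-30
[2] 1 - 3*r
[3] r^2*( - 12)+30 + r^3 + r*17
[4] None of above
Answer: 1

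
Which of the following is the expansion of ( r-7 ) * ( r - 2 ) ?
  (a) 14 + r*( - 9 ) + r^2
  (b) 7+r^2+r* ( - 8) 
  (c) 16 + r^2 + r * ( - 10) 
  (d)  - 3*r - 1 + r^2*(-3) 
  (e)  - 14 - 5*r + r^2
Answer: a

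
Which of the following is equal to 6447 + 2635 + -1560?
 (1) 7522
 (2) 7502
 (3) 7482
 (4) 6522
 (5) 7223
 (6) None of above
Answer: 1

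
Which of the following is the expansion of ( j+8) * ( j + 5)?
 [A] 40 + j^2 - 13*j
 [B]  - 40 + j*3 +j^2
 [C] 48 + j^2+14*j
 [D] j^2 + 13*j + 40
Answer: D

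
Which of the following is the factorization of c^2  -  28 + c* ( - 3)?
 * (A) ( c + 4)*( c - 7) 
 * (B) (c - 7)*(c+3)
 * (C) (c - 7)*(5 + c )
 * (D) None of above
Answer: A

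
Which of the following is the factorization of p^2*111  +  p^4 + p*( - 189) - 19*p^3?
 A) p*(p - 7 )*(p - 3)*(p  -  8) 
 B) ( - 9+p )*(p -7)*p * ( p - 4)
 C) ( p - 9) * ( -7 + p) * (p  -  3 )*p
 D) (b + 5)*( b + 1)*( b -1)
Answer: C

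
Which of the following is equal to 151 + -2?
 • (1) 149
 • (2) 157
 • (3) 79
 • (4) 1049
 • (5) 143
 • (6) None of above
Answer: 1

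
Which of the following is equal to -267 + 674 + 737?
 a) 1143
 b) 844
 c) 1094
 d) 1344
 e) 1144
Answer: e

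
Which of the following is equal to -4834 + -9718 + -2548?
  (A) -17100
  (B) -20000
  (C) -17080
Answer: A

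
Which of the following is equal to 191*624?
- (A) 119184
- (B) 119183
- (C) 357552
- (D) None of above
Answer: A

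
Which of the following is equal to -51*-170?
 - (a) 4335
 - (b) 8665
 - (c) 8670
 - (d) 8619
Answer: c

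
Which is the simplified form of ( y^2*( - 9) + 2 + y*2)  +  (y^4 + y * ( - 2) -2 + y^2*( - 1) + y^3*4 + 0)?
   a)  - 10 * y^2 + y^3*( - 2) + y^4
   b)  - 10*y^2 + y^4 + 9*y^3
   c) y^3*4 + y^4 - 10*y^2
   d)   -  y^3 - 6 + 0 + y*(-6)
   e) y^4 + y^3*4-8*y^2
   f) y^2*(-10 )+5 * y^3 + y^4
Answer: c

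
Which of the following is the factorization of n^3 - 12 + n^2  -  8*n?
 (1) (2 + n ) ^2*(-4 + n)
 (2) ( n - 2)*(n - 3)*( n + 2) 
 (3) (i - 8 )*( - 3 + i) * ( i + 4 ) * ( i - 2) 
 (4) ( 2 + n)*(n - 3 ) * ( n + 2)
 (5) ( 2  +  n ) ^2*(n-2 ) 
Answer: 4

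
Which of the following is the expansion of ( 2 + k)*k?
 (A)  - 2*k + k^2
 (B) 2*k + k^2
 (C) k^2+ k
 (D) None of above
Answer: B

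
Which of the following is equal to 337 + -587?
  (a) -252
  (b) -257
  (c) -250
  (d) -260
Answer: c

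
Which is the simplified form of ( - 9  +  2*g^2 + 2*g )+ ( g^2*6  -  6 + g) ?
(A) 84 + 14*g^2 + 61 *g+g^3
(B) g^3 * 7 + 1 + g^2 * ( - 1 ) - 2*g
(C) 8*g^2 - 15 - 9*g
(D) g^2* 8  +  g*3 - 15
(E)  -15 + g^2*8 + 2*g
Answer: D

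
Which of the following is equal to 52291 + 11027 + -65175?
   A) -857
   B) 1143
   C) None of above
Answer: C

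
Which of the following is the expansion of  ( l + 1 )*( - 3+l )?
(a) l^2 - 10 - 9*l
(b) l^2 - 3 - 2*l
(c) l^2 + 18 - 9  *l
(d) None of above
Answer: b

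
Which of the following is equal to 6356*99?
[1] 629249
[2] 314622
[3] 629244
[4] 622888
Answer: 3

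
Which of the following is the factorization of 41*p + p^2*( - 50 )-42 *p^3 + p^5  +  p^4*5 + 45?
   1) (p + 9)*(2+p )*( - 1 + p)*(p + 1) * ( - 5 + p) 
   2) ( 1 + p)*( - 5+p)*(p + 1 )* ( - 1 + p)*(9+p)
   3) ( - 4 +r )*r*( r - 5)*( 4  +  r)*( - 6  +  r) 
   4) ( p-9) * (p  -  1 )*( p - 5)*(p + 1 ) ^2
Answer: 2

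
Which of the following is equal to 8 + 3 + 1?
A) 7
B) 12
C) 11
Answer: B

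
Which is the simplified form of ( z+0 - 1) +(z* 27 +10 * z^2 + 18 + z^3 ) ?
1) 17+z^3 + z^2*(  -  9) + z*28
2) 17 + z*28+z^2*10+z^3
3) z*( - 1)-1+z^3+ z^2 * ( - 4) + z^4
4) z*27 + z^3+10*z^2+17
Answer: 2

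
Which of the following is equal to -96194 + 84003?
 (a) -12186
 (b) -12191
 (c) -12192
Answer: b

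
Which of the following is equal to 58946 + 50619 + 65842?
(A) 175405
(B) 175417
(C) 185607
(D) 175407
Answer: D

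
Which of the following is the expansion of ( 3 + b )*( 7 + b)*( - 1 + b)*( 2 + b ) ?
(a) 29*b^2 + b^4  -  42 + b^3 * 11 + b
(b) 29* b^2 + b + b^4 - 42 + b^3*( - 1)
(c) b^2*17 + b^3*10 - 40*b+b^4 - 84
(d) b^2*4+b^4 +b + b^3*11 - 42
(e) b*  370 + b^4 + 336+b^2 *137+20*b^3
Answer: a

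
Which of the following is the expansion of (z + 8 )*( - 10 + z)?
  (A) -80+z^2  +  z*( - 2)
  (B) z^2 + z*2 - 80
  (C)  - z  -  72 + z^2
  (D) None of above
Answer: A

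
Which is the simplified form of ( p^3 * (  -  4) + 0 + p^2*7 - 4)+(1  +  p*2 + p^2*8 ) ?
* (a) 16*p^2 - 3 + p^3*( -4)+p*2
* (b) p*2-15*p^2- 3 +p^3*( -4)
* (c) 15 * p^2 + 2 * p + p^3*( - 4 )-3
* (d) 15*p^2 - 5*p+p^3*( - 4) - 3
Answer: c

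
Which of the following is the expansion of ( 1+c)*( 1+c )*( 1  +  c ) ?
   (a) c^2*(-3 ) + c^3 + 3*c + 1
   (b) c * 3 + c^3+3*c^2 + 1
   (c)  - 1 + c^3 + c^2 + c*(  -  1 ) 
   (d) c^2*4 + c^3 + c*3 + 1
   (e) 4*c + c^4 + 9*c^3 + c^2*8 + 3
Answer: b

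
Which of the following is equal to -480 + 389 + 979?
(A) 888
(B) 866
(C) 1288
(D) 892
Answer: A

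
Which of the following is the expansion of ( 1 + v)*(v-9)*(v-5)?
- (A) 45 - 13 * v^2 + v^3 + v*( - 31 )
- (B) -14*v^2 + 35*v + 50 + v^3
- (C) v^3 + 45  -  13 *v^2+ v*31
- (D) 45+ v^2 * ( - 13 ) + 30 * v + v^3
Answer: C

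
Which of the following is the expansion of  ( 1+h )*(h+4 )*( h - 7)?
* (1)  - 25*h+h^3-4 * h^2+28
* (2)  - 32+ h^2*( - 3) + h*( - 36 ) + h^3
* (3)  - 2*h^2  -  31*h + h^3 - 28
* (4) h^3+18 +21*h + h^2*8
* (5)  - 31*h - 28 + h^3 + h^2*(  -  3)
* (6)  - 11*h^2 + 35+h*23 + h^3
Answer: 3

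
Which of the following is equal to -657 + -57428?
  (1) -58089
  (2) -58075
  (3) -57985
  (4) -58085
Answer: 4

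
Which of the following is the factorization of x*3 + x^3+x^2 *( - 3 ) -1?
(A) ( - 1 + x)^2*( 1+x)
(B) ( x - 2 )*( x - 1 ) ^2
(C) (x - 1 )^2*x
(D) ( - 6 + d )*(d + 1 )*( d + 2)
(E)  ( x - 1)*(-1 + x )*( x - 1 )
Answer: E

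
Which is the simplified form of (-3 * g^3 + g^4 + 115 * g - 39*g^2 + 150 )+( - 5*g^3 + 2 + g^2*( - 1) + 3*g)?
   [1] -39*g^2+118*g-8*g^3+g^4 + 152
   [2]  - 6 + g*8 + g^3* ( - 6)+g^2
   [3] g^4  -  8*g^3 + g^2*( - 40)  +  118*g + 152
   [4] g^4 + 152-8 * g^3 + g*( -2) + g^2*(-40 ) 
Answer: 3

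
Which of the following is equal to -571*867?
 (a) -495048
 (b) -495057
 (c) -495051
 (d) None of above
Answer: b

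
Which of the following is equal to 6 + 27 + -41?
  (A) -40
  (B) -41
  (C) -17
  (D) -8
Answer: D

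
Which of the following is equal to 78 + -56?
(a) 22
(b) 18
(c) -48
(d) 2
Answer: a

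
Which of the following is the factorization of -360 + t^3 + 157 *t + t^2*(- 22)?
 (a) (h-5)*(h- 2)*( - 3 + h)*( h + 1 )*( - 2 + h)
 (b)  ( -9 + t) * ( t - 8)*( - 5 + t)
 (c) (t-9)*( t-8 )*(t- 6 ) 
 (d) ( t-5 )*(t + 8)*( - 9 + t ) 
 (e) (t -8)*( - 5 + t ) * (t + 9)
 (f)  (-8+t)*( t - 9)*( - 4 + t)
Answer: b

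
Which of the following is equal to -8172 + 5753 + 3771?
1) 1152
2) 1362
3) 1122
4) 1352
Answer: 4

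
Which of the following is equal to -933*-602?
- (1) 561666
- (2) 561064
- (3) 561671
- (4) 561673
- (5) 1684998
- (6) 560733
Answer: 1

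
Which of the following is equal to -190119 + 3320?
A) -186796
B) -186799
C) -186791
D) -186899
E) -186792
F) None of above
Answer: B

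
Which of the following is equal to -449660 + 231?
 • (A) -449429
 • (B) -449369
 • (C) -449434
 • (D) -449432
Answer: A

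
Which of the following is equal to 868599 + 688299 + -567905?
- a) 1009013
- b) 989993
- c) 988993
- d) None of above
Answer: c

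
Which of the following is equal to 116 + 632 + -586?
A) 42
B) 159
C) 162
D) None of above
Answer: C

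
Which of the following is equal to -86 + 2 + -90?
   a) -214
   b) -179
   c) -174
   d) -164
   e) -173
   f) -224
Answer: c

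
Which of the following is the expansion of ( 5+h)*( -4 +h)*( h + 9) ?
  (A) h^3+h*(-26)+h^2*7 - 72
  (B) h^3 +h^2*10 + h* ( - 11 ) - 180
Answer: B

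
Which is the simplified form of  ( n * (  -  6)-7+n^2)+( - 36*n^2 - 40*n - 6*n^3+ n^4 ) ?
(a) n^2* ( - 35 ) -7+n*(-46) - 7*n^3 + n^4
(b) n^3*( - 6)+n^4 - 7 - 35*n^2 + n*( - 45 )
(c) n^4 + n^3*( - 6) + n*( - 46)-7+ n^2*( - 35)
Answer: c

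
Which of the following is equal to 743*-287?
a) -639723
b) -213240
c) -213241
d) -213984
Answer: c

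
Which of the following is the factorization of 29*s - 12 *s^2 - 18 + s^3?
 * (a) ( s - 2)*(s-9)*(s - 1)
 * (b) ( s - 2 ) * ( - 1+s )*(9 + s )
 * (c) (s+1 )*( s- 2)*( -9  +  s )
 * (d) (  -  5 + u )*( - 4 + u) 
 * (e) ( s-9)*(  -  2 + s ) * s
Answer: a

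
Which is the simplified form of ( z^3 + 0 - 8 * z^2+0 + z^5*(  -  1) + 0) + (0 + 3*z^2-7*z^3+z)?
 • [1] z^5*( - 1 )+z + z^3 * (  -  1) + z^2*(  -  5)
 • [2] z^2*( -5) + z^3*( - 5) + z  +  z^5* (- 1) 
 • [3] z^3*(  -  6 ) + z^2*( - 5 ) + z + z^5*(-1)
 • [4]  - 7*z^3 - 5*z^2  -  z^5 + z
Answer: 3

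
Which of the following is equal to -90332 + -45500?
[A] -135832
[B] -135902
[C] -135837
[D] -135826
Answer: A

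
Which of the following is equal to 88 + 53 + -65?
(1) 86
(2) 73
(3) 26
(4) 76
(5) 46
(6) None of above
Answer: 4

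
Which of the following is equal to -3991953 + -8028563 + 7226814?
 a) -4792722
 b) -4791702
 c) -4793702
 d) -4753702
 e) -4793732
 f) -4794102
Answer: c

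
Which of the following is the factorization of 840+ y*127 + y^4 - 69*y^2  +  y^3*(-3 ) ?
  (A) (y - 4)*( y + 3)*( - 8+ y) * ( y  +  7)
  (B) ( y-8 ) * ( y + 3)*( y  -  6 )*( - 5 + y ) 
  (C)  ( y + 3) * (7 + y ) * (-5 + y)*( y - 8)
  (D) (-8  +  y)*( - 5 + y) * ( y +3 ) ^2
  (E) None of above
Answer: C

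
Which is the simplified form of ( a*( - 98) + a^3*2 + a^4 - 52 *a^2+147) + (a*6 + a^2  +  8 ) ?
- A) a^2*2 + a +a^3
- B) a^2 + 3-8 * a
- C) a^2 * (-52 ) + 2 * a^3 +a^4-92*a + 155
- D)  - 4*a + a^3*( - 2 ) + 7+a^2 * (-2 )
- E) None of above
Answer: E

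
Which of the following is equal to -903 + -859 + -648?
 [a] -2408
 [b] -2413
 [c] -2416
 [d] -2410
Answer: d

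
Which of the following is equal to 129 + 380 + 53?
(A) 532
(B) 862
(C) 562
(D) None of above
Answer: C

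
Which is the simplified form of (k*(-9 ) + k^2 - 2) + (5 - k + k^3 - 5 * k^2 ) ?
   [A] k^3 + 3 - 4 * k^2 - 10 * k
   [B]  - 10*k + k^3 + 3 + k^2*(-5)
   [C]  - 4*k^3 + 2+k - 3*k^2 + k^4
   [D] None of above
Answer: A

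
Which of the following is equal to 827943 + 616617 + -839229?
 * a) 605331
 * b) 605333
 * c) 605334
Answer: a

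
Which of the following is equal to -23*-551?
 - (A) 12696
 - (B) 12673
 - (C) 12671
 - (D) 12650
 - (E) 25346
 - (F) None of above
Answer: B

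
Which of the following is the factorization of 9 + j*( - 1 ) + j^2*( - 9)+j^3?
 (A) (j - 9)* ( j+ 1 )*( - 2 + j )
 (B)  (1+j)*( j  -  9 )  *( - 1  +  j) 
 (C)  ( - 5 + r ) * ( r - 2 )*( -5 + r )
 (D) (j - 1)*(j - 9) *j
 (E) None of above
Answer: B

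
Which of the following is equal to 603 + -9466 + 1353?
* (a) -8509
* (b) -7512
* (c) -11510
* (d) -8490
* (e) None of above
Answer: e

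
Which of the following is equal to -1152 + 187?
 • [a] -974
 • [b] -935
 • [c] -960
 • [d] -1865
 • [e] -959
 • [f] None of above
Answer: f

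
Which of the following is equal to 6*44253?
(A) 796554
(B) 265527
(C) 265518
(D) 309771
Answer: C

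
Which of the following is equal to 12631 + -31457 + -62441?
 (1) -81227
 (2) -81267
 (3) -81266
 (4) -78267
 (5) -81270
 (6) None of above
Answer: 2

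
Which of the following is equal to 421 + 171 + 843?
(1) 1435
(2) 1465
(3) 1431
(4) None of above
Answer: 1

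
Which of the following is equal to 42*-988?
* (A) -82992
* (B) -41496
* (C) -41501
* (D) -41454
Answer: B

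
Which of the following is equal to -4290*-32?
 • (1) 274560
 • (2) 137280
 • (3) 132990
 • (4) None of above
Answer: 2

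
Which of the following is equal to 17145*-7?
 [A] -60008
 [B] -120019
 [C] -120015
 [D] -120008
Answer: C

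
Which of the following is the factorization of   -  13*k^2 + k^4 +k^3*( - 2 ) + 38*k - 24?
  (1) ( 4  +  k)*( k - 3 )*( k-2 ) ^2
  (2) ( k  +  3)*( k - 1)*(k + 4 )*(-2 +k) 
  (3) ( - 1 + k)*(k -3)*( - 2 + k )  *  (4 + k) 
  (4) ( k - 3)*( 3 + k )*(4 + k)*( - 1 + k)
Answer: 3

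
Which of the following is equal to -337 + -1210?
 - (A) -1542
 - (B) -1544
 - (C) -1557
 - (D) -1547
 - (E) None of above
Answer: D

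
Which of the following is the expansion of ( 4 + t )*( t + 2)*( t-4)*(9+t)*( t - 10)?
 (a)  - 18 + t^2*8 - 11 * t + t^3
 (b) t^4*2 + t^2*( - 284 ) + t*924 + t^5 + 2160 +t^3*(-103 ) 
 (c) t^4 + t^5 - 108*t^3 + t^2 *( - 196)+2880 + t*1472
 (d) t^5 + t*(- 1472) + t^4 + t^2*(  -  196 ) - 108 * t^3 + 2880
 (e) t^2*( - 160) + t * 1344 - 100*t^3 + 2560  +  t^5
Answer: c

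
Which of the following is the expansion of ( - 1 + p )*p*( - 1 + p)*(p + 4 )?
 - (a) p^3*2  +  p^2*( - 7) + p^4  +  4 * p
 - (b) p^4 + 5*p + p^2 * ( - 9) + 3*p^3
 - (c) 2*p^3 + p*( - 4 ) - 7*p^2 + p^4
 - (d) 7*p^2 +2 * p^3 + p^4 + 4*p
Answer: a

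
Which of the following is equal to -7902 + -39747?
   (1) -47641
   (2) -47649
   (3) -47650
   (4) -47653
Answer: 2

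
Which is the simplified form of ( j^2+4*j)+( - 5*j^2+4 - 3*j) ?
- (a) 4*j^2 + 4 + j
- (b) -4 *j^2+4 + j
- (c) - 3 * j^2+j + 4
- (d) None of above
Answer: b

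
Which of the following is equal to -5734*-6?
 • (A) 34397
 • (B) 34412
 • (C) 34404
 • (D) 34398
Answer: C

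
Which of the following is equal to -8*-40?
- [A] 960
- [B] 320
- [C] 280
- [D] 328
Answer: B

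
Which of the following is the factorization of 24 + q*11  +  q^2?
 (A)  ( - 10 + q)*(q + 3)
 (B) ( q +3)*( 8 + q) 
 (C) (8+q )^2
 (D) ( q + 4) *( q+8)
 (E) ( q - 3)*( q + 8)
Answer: B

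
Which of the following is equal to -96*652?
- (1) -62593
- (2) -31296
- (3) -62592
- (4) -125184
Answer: 3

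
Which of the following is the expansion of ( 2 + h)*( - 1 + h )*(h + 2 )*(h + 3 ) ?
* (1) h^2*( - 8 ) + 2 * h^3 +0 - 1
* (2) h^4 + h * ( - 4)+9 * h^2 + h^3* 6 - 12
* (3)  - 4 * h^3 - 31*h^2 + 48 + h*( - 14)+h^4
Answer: 2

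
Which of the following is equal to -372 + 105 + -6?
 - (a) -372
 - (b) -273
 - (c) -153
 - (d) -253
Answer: b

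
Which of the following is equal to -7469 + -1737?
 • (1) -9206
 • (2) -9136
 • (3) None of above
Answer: 1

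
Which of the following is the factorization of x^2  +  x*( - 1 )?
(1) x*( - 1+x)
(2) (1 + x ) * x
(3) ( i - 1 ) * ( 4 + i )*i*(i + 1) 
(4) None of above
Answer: 1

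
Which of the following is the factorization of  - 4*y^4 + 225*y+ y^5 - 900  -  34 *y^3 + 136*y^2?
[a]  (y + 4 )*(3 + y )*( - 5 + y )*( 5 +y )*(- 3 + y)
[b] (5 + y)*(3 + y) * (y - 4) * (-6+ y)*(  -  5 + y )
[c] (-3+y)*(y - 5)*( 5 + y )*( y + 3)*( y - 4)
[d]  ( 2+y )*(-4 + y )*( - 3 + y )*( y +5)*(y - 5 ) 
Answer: c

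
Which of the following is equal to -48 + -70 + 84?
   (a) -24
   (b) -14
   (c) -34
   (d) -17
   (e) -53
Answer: c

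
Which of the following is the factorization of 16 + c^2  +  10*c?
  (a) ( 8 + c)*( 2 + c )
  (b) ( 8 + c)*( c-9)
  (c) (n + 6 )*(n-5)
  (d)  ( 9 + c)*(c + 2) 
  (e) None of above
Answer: a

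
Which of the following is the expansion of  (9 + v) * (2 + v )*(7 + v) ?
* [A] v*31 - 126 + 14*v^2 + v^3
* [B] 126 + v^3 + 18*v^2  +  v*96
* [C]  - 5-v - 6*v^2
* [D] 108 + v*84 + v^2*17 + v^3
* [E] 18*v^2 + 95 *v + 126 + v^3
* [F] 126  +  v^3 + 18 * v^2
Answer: E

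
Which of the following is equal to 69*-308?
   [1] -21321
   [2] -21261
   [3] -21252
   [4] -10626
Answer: 3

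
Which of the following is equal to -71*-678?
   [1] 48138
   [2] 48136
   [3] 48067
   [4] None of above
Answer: 1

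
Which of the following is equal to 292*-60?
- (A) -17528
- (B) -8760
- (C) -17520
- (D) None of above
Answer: C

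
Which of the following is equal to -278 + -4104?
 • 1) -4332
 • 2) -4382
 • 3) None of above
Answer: 2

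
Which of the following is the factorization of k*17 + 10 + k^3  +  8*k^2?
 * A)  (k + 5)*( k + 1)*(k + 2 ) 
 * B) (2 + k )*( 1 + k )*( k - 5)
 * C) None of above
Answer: A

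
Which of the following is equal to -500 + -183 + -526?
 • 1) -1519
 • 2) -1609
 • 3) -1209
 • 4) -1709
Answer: 3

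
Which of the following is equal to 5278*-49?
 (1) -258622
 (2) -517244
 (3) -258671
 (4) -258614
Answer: 1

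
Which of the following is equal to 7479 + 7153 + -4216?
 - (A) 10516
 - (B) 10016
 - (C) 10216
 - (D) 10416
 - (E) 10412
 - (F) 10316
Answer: D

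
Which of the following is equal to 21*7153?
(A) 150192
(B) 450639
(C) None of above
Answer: C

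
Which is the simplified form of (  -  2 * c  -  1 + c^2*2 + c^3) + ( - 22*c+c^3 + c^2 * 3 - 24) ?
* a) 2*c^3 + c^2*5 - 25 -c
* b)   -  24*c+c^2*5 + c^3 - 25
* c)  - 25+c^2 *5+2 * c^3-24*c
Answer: c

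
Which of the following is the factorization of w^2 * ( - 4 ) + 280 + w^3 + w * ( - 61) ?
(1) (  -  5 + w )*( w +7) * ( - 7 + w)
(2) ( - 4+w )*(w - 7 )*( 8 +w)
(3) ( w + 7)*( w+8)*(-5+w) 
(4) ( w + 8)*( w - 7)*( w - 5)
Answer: 4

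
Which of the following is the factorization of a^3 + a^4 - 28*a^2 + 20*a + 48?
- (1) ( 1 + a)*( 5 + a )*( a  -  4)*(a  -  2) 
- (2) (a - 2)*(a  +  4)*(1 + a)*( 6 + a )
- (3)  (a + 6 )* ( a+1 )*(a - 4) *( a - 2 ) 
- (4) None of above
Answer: 3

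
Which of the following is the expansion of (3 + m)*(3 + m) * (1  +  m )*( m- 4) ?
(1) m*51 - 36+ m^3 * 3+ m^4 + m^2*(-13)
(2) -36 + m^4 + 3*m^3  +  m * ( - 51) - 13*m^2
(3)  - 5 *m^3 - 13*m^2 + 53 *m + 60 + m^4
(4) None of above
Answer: 2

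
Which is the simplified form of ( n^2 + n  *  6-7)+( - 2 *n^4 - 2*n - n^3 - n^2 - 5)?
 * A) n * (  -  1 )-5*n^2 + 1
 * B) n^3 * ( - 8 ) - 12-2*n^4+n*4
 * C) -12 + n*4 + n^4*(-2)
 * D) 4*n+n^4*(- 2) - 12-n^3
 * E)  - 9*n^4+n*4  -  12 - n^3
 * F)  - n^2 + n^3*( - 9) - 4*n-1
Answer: D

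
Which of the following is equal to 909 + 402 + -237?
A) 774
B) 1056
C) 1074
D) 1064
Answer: C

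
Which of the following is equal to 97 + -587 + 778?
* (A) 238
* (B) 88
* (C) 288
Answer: C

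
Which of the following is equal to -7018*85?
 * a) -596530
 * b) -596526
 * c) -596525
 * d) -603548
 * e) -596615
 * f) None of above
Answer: a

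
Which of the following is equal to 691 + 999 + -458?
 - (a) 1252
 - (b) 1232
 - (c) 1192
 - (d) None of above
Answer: b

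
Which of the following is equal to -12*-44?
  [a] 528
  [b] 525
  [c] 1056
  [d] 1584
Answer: a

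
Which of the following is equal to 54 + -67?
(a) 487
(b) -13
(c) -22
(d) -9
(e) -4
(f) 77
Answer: b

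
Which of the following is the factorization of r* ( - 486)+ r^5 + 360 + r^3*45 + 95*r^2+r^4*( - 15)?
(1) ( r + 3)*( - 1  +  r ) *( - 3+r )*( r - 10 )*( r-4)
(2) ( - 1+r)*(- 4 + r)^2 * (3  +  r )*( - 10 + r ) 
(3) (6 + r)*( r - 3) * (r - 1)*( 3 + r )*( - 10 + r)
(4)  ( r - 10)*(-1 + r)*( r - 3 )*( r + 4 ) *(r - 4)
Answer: 1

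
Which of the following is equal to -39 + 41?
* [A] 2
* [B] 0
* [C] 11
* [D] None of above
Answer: A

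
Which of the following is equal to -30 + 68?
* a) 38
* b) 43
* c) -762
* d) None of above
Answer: a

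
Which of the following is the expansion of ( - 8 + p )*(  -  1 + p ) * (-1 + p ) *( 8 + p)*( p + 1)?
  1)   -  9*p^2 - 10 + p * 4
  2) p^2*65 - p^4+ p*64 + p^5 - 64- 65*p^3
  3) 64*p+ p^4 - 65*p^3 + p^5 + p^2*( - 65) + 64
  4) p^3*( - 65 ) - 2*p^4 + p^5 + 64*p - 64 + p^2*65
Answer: 2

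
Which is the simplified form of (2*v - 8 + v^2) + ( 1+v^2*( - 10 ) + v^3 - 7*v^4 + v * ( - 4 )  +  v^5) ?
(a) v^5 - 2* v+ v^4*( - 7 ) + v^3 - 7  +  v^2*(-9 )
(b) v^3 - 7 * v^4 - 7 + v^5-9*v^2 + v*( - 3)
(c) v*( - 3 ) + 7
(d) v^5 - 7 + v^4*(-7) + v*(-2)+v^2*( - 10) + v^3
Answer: a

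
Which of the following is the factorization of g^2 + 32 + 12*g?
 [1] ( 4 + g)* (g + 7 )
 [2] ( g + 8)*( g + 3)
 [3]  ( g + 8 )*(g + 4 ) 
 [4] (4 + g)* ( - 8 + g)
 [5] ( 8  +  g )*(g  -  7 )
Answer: 3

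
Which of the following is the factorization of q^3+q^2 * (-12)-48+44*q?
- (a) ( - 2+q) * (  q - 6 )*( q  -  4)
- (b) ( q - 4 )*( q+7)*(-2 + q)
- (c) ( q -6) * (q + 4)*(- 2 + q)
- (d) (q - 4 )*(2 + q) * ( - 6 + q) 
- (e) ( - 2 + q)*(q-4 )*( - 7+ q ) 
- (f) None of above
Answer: a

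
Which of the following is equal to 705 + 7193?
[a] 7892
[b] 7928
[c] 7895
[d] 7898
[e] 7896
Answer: d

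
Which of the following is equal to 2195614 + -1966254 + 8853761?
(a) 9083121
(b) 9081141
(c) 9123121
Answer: a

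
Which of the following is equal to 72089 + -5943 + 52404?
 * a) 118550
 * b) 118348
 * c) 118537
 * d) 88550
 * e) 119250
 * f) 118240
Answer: a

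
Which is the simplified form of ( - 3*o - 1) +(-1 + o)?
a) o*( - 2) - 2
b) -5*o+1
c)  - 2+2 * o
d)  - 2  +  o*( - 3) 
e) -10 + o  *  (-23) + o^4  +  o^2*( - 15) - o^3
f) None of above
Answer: a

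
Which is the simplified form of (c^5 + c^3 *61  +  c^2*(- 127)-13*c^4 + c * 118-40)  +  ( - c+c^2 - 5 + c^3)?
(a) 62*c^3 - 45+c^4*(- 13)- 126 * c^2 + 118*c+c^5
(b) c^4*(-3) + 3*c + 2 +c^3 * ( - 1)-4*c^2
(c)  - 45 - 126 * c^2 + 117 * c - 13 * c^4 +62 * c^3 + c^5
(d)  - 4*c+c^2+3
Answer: c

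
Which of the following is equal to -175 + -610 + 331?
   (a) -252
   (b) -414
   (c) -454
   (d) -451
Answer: c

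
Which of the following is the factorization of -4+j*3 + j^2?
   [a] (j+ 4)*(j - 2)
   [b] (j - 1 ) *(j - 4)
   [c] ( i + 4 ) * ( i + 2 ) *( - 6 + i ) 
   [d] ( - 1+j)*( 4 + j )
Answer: d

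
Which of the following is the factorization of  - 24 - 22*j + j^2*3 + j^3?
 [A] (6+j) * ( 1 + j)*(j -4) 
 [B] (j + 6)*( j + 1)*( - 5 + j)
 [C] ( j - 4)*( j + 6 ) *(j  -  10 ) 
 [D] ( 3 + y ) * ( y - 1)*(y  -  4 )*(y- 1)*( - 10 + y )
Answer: A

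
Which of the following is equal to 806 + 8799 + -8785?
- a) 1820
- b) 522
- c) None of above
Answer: c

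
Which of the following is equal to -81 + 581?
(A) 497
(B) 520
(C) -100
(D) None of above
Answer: D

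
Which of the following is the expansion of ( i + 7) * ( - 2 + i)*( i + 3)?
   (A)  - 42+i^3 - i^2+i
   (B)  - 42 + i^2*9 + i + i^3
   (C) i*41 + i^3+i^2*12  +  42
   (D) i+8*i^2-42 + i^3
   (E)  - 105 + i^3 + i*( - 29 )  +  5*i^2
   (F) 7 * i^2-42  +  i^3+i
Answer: D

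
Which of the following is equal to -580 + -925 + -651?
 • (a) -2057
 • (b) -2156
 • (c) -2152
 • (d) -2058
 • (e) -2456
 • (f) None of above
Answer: b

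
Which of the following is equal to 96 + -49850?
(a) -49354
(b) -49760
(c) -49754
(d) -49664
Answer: c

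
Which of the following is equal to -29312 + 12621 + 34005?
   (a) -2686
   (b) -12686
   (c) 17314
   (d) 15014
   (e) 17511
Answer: c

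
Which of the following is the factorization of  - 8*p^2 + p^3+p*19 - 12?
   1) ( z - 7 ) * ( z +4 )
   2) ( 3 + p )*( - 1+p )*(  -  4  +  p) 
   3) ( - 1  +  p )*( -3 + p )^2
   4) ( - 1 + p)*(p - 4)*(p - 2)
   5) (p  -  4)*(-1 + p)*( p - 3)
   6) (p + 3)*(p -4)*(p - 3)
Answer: 5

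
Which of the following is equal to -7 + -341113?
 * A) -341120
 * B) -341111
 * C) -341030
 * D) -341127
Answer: A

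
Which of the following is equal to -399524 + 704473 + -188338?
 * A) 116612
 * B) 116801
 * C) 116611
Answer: C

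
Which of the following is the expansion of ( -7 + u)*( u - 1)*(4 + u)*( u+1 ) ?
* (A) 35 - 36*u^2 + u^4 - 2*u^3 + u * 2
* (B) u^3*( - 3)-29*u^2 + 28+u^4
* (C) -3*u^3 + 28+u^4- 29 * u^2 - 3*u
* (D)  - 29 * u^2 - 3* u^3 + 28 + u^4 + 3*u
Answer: D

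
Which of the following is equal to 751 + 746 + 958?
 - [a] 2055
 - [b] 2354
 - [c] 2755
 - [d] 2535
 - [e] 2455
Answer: e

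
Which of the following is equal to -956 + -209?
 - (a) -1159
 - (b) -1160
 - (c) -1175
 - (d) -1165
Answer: d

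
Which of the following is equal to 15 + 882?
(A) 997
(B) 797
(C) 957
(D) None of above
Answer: D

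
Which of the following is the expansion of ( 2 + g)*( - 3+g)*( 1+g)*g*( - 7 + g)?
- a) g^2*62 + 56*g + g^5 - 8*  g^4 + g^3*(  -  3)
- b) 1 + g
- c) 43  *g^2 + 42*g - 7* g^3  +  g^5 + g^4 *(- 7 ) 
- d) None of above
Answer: c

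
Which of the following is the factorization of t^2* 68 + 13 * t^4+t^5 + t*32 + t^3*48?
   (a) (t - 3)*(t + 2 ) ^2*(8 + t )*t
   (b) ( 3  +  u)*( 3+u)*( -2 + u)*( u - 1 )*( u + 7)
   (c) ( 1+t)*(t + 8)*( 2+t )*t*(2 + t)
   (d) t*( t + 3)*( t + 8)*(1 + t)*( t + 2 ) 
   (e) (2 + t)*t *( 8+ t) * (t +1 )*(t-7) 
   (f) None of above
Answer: c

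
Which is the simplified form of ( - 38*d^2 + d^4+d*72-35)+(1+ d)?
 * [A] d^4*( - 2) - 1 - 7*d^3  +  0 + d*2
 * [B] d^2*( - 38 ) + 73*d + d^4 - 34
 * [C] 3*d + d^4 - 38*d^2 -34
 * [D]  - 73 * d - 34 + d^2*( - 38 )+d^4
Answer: B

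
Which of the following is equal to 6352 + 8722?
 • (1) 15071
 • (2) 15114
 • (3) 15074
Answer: 3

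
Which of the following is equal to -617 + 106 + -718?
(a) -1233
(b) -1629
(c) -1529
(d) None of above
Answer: d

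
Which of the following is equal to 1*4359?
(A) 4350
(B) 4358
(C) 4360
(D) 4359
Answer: D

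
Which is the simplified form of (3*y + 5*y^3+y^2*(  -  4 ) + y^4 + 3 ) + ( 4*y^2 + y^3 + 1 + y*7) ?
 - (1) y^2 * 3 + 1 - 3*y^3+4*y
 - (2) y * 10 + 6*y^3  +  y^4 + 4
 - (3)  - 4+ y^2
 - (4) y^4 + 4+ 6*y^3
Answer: 2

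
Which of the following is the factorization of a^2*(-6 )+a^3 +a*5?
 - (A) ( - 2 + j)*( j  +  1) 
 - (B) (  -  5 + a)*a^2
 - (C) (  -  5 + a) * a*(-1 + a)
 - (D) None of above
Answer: C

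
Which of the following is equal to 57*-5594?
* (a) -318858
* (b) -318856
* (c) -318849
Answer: a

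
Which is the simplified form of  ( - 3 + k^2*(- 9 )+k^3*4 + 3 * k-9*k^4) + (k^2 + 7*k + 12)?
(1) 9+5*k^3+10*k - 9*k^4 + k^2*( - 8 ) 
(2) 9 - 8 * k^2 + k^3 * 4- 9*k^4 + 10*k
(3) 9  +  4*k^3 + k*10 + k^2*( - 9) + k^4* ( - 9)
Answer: 2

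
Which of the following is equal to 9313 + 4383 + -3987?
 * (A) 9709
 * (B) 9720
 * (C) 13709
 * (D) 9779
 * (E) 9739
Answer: A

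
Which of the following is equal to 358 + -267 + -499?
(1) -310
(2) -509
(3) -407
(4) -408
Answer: 4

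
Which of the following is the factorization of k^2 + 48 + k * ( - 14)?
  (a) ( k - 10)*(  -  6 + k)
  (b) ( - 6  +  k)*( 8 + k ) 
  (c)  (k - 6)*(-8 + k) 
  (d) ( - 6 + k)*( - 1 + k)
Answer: c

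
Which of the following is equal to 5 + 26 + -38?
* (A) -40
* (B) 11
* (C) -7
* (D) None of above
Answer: C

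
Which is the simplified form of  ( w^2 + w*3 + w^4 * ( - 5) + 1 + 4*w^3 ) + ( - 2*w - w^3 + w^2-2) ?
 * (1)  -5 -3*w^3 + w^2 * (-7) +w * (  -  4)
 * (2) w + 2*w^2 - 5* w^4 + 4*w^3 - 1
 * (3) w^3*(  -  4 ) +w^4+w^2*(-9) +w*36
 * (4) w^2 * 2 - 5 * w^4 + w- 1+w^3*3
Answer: 4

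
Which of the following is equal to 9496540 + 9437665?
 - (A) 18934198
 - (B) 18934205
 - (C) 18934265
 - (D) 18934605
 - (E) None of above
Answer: B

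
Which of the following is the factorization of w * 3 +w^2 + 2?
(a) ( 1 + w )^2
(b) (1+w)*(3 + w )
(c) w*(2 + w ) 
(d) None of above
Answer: d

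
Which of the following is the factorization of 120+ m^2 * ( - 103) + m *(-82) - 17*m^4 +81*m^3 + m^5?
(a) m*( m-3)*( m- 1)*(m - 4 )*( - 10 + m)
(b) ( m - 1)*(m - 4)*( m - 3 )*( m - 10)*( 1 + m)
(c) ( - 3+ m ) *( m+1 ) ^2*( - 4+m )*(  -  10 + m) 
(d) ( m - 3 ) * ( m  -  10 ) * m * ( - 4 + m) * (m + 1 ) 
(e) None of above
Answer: b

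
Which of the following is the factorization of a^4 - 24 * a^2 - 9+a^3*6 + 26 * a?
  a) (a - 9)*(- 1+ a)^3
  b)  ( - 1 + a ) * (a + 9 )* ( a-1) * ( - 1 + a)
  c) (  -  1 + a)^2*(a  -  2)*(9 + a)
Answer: b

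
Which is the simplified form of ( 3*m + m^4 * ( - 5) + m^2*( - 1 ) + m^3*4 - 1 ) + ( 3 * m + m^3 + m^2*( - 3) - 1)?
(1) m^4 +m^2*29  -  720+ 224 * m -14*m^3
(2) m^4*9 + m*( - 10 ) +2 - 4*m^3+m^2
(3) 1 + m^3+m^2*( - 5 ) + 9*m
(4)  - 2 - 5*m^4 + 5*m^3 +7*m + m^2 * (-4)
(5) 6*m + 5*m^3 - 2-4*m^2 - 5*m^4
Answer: 5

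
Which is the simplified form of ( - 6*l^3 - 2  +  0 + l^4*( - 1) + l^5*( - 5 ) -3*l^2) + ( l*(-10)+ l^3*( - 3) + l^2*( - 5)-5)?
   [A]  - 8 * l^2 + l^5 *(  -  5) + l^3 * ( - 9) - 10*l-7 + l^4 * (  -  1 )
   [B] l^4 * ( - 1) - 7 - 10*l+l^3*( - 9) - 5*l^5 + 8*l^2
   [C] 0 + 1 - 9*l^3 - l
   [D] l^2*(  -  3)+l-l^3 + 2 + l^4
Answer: A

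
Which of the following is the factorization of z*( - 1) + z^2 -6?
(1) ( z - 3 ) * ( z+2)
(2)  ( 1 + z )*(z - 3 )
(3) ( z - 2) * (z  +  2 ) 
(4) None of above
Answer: 1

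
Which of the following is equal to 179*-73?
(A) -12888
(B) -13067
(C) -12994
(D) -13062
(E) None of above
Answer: B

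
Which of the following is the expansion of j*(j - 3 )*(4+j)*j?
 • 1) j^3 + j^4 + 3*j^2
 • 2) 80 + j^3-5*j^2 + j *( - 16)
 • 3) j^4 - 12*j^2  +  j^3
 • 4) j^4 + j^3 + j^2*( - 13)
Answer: 3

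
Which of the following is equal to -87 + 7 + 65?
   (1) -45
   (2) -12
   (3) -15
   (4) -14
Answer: 3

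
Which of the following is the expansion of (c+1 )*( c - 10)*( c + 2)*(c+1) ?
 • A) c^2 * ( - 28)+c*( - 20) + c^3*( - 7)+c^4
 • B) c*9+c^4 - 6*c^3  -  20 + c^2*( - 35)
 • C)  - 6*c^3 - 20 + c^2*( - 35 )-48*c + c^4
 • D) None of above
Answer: C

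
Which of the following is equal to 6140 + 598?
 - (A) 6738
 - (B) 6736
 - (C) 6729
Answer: A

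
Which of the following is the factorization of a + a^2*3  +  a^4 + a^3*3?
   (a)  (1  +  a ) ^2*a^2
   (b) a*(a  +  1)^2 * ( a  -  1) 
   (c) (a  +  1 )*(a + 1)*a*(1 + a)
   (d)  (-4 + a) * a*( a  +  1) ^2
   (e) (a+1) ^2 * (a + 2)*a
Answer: c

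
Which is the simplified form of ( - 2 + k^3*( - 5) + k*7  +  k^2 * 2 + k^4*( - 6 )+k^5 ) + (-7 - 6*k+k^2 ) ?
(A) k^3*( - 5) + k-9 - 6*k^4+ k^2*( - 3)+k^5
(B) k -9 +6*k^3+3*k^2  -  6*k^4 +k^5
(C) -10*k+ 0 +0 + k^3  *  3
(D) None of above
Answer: D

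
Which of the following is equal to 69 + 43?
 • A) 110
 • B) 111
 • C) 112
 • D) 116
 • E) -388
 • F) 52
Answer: C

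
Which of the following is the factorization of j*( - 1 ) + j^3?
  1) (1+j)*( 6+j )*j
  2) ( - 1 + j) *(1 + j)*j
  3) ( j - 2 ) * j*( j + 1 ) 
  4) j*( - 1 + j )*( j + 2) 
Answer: 2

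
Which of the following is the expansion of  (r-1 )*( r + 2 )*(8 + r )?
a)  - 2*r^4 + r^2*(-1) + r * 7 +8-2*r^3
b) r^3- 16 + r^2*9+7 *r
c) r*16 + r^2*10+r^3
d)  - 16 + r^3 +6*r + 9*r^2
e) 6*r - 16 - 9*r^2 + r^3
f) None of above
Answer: d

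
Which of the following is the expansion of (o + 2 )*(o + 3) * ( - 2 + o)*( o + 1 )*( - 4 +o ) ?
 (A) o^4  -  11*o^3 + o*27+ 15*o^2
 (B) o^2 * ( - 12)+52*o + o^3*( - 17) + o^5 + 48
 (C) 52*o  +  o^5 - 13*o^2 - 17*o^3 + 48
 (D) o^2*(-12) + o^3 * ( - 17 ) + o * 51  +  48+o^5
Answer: B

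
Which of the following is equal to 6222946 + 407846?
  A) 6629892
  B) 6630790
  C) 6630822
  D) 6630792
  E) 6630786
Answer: D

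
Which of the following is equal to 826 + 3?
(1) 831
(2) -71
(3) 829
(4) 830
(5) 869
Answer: 3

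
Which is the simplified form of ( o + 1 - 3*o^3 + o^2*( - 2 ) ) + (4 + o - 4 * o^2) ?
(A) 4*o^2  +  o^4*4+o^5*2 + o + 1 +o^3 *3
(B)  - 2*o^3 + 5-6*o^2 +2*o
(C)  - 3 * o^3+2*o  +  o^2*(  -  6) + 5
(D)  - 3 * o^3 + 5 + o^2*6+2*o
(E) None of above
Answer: C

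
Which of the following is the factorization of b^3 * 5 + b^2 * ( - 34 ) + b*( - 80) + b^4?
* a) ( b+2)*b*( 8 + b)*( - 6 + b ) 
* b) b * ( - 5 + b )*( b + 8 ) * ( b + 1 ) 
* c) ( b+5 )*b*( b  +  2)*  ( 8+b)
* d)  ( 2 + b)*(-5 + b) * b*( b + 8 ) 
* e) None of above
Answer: d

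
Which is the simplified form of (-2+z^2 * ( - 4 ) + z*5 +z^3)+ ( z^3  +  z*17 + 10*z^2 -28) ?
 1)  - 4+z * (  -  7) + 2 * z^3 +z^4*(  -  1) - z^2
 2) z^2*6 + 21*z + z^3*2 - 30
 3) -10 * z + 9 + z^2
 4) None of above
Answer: 4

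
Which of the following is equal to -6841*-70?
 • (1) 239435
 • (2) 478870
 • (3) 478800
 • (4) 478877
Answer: 2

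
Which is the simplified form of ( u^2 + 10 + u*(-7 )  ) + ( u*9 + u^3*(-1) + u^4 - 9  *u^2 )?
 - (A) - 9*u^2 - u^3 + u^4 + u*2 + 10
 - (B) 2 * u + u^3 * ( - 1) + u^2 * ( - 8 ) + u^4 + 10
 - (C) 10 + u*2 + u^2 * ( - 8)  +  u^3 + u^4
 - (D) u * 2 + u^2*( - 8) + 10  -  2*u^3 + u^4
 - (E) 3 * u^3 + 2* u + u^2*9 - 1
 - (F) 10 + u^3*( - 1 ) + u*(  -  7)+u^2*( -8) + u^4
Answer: B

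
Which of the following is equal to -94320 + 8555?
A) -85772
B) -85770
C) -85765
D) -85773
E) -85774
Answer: C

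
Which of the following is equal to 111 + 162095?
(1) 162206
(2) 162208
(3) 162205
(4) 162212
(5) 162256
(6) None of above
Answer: 1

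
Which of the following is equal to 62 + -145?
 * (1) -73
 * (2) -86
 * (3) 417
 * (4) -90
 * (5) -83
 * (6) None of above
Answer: 5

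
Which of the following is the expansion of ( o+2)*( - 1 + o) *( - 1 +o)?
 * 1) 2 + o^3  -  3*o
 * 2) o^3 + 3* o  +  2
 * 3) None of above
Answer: 1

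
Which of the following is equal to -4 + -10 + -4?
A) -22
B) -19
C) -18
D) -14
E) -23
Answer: C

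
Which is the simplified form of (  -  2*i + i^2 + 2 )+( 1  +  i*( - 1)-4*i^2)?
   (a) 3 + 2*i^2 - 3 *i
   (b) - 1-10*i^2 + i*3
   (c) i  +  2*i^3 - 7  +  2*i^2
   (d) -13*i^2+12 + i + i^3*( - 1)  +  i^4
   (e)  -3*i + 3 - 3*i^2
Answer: e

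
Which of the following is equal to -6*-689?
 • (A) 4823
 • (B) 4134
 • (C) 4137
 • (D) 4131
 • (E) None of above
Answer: B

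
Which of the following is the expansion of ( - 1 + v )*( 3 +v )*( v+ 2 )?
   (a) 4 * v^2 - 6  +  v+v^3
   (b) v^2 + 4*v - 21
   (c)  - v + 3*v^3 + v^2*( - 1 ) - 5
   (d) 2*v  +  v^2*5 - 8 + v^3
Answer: a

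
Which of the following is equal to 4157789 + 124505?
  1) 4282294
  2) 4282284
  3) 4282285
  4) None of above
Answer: 1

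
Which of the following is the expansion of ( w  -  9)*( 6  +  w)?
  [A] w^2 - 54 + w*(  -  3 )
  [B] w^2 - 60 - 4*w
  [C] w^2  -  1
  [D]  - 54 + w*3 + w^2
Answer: A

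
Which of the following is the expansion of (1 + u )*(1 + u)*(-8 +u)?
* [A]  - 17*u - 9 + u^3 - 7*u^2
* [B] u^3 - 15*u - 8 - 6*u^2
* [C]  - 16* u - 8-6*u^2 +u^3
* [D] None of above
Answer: B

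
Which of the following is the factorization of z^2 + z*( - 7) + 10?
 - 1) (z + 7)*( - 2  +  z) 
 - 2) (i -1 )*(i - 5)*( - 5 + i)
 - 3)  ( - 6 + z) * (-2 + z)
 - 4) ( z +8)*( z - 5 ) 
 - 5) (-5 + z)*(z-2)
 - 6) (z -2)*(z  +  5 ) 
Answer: 5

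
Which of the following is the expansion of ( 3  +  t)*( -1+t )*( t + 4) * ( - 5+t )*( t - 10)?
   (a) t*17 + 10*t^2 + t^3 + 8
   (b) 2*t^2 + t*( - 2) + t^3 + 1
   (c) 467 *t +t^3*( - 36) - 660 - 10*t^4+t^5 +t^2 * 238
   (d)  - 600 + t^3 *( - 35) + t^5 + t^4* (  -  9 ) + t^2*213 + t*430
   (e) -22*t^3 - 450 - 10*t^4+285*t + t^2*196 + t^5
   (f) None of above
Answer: d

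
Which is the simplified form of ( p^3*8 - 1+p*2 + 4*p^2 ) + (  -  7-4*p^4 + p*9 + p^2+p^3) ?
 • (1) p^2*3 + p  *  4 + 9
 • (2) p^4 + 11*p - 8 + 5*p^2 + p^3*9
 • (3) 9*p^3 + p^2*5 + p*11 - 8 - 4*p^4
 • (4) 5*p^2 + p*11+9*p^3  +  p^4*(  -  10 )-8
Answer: 3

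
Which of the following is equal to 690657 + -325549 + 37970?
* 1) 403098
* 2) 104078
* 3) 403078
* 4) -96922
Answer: 3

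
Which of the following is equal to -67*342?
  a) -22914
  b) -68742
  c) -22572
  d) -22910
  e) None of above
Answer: a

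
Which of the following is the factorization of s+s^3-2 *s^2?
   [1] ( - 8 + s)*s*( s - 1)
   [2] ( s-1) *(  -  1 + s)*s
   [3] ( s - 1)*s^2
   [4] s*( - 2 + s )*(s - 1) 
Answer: 2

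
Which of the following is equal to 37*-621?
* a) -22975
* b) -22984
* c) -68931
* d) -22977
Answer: d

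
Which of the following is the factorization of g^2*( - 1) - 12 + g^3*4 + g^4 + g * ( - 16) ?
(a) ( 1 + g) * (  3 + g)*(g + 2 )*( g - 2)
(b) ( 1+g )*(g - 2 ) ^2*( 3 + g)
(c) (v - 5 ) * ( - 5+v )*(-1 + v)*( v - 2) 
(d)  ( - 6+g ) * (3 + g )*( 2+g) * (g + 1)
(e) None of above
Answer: a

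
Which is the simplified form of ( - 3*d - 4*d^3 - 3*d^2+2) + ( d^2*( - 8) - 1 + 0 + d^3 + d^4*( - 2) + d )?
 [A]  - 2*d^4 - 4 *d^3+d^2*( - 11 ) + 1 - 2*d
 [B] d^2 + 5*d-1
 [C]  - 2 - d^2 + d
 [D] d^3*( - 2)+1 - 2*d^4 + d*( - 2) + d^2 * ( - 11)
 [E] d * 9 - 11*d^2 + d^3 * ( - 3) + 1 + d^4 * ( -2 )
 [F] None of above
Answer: F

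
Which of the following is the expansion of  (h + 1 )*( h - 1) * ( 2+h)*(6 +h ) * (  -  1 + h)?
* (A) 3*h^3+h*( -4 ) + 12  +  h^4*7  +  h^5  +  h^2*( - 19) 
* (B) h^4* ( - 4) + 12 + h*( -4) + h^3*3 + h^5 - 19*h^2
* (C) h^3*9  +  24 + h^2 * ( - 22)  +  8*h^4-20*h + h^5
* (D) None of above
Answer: A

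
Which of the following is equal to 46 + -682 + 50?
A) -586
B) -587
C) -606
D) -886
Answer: A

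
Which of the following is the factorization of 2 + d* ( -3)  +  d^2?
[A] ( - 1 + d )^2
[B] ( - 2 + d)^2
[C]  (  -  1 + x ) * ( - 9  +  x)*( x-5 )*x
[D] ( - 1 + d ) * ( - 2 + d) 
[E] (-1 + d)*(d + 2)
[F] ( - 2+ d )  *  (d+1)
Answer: D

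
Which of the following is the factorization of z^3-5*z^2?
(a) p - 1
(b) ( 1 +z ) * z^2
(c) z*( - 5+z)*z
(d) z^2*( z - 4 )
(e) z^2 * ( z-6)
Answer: c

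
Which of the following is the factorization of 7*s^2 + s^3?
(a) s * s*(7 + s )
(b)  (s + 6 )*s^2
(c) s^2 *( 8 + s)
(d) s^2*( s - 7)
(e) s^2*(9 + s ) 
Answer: a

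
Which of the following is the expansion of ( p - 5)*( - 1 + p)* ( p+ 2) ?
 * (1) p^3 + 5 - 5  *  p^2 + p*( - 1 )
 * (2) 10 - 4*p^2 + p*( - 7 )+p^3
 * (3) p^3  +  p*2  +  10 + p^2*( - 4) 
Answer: 2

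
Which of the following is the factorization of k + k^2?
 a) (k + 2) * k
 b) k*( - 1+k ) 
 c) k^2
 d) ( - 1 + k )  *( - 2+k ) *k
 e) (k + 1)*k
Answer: e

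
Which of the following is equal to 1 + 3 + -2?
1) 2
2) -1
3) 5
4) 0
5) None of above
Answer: 1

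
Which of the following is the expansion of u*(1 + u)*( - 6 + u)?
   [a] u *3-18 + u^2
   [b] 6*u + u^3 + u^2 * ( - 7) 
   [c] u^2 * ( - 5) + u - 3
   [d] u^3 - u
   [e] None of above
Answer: e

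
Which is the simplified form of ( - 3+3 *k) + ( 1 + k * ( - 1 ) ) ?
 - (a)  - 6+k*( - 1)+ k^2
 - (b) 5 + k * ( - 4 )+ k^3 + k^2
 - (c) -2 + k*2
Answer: c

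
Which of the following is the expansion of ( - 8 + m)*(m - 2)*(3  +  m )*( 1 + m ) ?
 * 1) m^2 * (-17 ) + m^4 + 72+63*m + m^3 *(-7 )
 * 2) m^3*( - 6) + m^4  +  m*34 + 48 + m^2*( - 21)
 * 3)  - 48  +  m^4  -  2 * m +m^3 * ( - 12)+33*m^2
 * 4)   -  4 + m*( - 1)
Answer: 2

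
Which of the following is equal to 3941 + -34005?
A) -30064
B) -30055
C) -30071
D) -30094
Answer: A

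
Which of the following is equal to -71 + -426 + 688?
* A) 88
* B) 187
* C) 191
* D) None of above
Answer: C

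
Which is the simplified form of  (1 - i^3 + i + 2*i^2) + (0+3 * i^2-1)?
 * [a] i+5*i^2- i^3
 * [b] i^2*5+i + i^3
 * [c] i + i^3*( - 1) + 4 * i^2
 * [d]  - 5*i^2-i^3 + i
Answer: a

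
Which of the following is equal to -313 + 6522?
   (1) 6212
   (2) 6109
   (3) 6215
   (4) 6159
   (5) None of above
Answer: 5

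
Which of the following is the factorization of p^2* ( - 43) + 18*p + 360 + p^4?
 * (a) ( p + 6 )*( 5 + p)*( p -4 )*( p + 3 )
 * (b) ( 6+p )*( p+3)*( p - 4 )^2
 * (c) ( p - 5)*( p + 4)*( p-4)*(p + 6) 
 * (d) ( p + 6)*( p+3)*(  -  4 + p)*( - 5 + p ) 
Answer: d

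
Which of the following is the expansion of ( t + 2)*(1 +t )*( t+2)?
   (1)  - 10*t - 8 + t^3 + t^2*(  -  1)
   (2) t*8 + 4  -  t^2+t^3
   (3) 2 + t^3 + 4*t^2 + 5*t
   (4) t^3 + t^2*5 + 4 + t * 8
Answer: 4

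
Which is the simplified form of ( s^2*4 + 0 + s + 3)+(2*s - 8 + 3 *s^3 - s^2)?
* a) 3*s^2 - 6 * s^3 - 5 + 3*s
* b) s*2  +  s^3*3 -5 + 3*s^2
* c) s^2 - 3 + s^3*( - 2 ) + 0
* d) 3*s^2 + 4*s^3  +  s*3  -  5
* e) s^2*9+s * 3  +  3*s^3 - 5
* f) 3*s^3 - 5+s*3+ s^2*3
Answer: f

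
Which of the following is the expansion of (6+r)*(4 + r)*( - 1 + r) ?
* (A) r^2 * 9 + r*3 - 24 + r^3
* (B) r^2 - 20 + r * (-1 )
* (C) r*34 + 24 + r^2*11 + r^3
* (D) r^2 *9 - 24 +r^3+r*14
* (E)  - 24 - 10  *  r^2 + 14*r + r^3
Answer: D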